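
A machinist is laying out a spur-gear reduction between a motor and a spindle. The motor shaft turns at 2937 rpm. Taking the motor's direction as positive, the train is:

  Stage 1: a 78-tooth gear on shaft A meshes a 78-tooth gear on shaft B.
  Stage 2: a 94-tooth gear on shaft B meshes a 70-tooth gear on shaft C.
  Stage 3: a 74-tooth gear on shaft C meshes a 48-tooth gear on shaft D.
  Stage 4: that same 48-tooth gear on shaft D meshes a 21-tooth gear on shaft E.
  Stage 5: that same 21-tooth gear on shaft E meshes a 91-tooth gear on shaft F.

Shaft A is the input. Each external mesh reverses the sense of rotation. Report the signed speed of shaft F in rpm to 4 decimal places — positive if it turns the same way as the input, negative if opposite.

Stage 1 [78T→78T]: ω = 2937.0000×78/78 = 2937.0000 rpm, dir flips to −; running = −2937.0000
Stage 2 [94T→70T]: ω = 2937.0000×94/70 = 3943.9714 rpm, dir flips to +; running = +3943.9714
Stage 3 [74T→48T]: ω = 3943.9714×74/48 = 6080.2893 rpm, dir flips to −; running = −6080.2893
Stage 4 [48T→21T]: ω = 6080.2893×48/21 = 13897.8041 rpm, dir flips to +; running = +13897.8041
Stage 5 [21T→91T]: ω = 13897.8041×21/91 = 3207.1856 rpm, dir flips to −; running = −3207.1856

-3207.1856 rpm (opposite to input, |ω| = 3207.1856 rpm)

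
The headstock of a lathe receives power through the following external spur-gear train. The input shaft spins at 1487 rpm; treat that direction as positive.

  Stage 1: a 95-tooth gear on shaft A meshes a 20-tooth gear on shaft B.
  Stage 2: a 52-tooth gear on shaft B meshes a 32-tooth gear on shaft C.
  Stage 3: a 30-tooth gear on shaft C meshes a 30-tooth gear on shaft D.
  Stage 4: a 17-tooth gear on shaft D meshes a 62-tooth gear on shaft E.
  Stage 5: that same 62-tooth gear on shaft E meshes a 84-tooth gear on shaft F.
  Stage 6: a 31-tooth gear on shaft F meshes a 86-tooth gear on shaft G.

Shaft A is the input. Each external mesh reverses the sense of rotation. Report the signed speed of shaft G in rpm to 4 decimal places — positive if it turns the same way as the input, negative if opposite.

+837.3188 rpm (same as input, |ω| = 837.3188 rpm)

Stage 1 [95T→20T]: ω = 1487.0000×95/20 = 7063.2500 rpm, dir flips to −; running = −7063.2500
Stage 2 [52T→32T]: ω = 7063.2500×52/32 = 11477.7812 rpm, dir flips to +; running = +11477.7812
Stage 3 [30T→30T]: ω = 11477.7812×30/30 = 11477.7812 rpm, dir flips to −; running = −11477.7812
Stage 4 [17T→62T]: ω = 11477.7812×17/62 = 3147.1336 rpm, dir flips to +; running = +3147.1336
Stage 5 [62T→84T]: ω = 3147.1336×62/84 = 2322.8843 rpm, dir flips to −; running = −2322.8843
Stage 6 [31T→86T]: ω = 2322.8843×31/86 = 837.3188 rpm, dir flips to +; running = +837.3188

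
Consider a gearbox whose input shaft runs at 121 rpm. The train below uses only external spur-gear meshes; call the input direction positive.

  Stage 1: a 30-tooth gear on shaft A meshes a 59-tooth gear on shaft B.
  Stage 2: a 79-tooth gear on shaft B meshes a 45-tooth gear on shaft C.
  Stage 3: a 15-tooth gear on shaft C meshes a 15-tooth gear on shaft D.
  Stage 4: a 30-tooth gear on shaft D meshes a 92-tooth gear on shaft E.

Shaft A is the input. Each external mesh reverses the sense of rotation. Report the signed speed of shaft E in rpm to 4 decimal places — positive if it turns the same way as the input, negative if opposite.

+35.2211 rpm (same as input, |ω| = 35.2211 rpm)

Stage 1 [30T→59T]: ω = 121.0000×30/59 = 61.5254 rpm, dir flips to −; running = −61.5254
Stage 2 [79T→45T]: ω = 61.5254×79/45 = 108.0113 rpm, dir flips to +; running = +108.0113
Stage 3 [15T→15T]: ω = 108.0113×15/15 = 108.0113 rpm, dir flips to −; running = −108.0113
Stage 4 [30T→92T]: ω = 108.0113×30/92 = 35.2211 rpm, dir flips to +; running = +35.2211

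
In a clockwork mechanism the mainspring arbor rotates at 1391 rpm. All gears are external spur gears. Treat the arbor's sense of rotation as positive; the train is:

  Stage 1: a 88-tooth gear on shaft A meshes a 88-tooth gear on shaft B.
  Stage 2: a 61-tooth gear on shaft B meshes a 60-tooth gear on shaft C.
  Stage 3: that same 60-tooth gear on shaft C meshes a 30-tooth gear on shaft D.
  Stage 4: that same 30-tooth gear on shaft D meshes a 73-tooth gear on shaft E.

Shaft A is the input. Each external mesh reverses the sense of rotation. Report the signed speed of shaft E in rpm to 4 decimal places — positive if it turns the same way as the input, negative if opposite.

Stage 1 [88T→88T]: ω = 1391.0000×88/88 = 1391.0000 rpm, dir flips to −; running = −1391.0000
Stage 2 [61T→60T]: ω = 1391.0000×61/60 = 1414.1833 rpm, dir flips to +; running = +1414.1833
Stage 3 [60T→30T]: ω = 1414.1833×60/30 = 2828.3667 rpm, dir flips to −; running = −2828.3667
Stage 4 [30T→73T]: ω = 2828.3667×30/73 = 1162.3425 rpm, dir flips to +; running = +1162.3425

+1162.3425 rpm (same as input, |ω| = 1162.3425 rpm)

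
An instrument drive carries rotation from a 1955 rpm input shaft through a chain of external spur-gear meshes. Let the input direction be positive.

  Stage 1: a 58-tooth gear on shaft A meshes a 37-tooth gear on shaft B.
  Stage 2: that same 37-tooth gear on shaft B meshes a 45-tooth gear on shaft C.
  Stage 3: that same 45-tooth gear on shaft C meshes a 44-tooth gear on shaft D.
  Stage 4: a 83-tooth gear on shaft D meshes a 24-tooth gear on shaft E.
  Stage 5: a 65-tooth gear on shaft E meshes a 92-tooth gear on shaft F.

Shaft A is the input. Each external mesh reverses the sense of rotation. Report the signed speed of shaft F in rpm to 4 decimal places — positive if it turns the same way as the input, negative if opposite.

Stage 1 [58T→37T]: ω = 1955.0000×58/37 = 3064.5946 rpm, dir flips to −; running = −3064.5946
Stage 2 [37T→45T]: ω = 3064.5946×37/45 = 2519.7778 rpm, dir flips to +; running = +2519.7778
Stage 3 [45T→44T]: ω = 2519.7778×45/44 = 2577.0455 rpm, dir flips to −; running = −2577.0455
Stage 4 [83T→24T]: ω = 2577.0455×83/24 = 8912.2822 rpm, dir flips to +; running = +8912.2822
Stage 5 [65T→92T]: ω = 8912.2822×65/92 = 6296.7211 rpm, dir flips to −; running = −6296.7211

-6296.7211 rpm (opposite to input, |ω| = 6296.7211 rpm)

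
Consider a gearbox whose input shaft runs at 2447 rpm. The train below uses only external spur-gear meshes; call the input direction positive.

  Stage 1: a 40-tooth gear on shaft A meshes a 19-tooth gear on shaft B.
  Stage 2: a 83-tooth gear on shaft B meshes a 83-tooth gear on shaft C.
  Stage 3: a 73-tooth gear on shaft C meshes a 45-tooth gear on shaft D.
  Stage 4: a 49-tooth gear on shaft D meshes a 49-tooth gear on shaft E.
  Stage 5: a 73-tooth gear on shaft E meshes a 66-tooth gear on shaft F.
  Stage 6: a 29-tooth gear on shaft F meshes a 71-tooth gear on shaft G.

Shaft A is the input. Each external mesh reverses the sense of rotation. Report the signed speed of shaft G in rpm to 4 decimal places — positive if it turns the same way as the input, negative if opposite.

+3775.4548 rpm (same as input, |ω| = 3775.4548 rpm)

Stage 1 [40T→19T]: ω = 2447.0000×40/19 = 5151.5789 rpm, dir flips to −; running = −5151.5789
Stage 2 [83T→83T]: ω = 5151.5789×83/83 = 5151.5789 rpm, dir flips to +; running = +5151.5789
Stage 3 [73T→45T]: ω = 5151.5789×73/45 = 8357.0058 rpm, dir flips to −; running = −8357.0058
Stage 4 [49T→49T]: ω = 8357.0058×49/49 = 8357.0058 rpm, dir flips to +; running = +8357.0058
Stage 5 [73T→66T]: ω = 8357.0058×73/66 = 9243.3550 rpm, dir flips to −; running = −9243.3550
Stage 6 [29T→71T]: ω = 9243.3550×29/71 = 3775.4548 rpm, dir flips to +; running = +3775.4548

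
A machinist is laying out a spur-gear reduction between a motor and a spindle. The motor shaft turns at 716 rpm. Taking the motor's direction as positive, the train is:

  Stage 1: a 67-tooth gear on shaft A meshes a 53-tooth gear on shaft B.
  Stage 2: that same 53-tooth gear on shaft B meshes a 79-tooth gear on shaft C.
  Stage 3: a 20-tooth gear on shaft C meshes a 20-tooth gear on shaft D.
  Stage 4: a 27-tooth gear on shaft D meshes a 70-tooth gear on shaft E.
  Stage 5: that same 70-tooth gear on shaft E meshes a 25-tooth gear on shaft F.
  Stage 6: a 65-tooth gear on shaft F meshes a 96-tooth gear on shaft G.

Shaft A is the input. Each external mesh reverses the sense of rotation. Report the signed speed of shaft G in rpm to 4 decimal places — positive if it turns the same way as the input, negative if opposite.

+444.0446 rpm (same as input, |ω| = 444.0446 rpm)

Stage 1 [67T→53T]: ω = 716.0000×67/53 = 905.1321 rpm, dir flips to −; running = −905.1321
Stage 2 [53T→79T]: ω = 905.1321×53/79 = 607.2405 rpm, dir flips to +; running = +607.2405
Stage 3 [20T→20T]: ω = 607.2405×20/20 = 607.2405 rpm, dir flips to −; running = −607.2405
Stage 4 [27T→70T]: ω = 607.2405×27/70 = 234.2213 rpm, dir flips to +; running = +234.2213
Stage 5 [70T→25T]: ω = 234.2213×70/25 = 655.8197 rpm, dir flips to −; running = −655.8197
Stage 6 [65T→96T]: ω = 655.8197×65/96 = 444.0446 rpm, dir flips to +; running = +444.0446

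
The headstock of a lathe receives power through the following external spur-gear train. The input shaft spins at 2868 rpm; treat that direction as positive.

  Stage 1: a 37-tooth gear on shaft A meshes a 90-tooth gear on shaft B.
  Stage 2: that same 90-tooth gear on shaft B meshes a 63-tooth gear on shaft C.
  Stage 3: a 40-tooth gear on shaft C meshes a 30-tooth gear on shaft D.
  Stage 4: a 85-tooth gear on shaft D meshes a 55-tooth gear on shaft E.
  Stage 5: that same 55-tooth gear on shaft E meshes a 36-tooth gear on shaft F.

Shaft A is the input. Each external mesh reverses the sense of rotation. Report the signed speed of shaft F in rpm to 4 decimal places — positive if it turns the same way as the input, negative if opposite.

Stage 1 [37T→90T]: ω = 2868.0000×37/90 = 1179.0667 rpm, dir flips to −; running = −1179.0667
Stage 2 [90T→63T]: ω = 1179.0667×90/63 = 1684.3810 rpm, dir flips to +; running = +1684.3810
Stage 3 [40T→30T]: ω = 1684.3810×40/30 = 2245.8413 rpm, dir flips to −; running = −2245.8413
Stage 4 [85T→55T]: ω = 2245.8413×85/55 = 3470.8456 rpm, dir flips to +; running = +3470.8456
Stage 5 [55T→36T]: ω = 3470.8456×55/36 = 5302.6808 rpm, dir flips to −; running = −5302.6808

-5302.6808 rpm (opposite to input, |ω| = 5302.6808 rpm)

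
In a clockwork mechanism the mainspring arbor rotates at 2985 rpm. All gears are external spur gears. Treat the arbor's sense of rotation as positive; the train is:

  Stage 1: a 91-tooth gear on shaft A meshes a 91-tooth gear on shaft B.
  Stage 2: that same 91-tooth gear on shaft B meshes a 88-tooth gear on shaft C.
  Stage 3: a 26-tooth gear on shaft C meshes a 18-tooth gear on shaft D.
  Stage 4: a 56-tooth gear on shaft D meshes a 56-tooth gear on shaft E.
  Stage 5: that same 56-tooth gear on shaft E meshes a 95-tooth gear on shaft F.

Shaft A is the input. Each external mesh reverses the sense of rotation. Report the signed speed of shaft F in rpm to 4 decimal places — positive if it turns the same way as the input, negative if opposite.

Stage 1 [91T→91T]: ω = 2985.0000×91/91 = 2985.0000 rpm, dir flips to −; running = −2985.0000
Stage 2 [91T→88T]: ω = 2985.0000×91/88 = 3086.7614 rpm, dir flips to +; running = +3086.7614
Stage 3 [26T→18T]: ω = 3086.7614×26/18 = 4458.6553 rpm, dir flips to −; running = −4458.6553
Stage 4 [56T→56T]: ω = 4458.6553×56/56 = 4458.6553 rpm, dir flips to +; running = +4458.6553
Stage 5 [56T→95T]: ω = 4458.6553×56/95 = 2628.2600 rpm, dir flips to −; running = −2628.2600

-2628.2600 rpm (opposite to input, |ω| = 2628.2600 rpm)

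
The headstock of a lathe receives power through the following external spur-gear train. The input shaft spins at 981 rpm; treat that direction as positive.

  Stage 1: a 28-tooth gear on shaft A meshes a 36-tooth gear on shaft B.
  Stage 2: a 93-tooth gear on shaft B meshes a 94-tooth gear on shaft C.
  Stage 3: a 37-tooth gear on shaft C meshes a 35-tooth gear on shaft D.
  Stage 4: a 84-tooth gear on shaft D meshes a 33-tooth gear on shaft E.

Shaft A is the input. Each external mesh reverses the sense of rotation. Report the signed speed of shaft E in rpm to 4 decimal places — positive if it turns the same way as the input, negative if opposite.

Stage 1 [28T→36T]: ω = 981.0000×28/36 = 763.0000 rpm, dir flips to −; running = −763.0000
Stage 2 [93T→94T]: ω = 763.0000×93/94 = 754.8830 rpm, dir flips to +; running = +754.8830
Stage 3 [37T→35T]: ω = 754.8830×37/35 = 798.0191 rpm, dir flips to −; running = −798.0191
Stage 4 [84T→33T]: ω = 798.0191×84/33 = 2031.3215 rpm, dir flips to +; running = +2031.3215

+2031.3215 rpm (same as input, |ω| = 2031.3215 rpm)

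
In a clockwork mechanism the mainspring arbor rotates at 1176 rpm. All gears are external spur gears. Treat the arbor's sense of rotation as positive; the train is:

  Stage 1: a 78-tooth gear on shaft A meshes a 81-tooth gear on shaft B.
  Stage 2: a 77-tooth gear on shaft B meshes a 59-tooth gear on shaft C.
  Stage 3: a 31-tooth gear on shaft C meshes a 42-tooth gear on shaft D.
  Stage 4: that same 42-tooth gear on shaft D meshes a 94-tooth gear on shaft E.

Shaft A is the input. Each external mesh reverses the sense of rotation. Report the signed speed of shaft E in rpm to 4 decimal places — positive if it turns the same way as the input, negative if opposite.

Stage 1 [78T→81T]: ω = 1176.0000×78/81 = 1132.4444 rpm, dir flips to −; running = −1132.4444
Stage 2 [77T→59T]: ω = 1132.4444×77/59 = 1477.9360 rpm, dir flips to +; running = +1477.9360
Stage 3 [31T→42T]: ω = 1477.9360×31/42 = 1090.8575 rpm, dir flips to −; running = −1090.8575
Stage 4 [42T→94T]: ω = 1090.8575×42/94 = 487.4044 rpm, dir flips to +; running = +487.4044

+487.4044 rpm (same as input, |ω| = 487.4044 rpm)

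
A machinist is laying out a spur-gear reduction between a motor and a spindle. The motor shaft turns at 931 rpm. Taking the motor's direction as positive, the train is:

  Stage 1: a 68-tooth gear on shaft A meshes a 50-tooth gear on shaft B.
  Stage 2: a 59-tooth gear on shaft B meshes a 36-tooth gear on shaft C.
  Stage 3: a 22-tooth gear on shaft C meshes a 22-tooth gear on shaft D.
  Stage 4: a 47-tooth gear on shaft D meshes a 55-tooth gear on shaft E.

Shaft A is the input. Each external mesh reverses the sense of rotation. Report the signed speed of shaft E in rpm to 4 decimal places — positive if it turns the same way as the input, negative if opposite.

+1773.2635 rpm (same as input, |ω| = 1773.2635 rpm)

Stage 1 [68T→50T]: ω = 931.0000×68/50 = 1266.1600 rpm, dir flips to −; running = −1266.1600
Stage 2 [59T→36T]: ω = 1266.1600×59/36 = 2075.0956 rpm, dir flips to +; running = +2075.0956
Stage 3 [22T→22T]: ω = 2075.0956×22/22 = 2075.0956 rpm, dir flips to −; running = −2075.0956
Stage 4 [47T→55T]: ω = 2075.0956×47/55 = 1773.2635 rpm, dir flips to +; running = +1773.2635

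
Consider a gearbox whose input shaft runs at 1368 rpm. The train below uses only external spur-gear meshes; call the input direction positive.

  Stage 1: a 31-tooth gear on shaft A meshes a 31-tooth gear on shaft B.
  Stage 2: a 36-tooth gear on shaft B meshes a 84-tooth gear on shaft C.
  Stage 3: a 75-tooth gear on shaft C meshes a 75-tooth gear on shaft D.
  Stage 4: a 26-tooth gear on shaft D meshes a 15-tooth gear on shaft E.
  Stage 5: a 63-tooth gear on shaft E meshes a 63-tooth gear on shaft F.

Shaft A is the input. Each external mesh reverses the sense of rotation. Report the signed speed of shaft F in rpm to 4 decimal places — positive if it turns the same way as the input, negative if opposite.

-1016.2286 rpm (opposite to input, |ω| = 1016.2286 rpm)

Stage 1 [31T→31T]: ω = 1368.0000×31/31 = 1368.0000 rpm, dir flips to −; running = −1368.0000
Stage 2 [36T→84T]: ω = 1368.0000×36/84 = 586.2857 rpm, dir flips to +; running = +586.2857
Stage 3 [75T→75T]: ω = 586.2857×75/75 = 586.2857 rpm, dir flips to −; running = −586.2857
Stage 4 [26T→15T]: ω = 586.2857×26/15 = 1016.2286 rpm, dir flips to +; running = +1016.2286
Stage 5 [63T→63T]: ω = 1016.2286×63/63 = 1016.2286 rpm, dir flips to −; running = −1016.2286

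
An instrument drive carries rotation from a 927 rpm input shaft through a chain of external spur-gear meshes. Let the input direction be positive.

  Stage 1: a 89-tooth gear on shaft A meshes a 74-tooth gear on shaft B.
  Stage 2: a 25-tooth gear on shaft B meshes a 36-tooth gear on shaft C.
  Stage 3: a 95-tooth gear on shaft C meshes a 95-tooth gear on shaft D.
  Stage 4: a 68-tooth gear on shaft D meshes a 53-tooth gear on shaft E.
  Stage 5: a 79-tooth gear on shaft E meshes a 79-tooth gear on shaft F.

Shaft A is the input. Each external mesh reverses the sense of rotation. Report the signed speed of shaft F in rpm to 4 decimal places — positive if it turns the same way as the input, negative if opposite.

-993.3644 rpm (opposite to input, |ω| = 993.3644 rpm)

Stage 1 [89T→74T]: ω = 927.0000×89/74 = 1114.9054 rpm, dir flips to −; running = −1114.9054
Stage 2 [25T→36T]: ω = 1114.9054×25/36 = 774.2399 rpm, dir flips to +; running = +774.2399
Stage 3 [95T→95T]: ω = 774.2399×95/95 = 774.2399 rpm, dir flips to −; running = −774.2399
Stage 4 [68T→53T]: ω = 774.2399×68/53 = 993.3644 rpm, dir flips to +; running = +993.3644
Stage 5 [79T→79T]: ω = 993.3644×79/79 = 993.3644 rpm, dir flips to −; running = −993.3644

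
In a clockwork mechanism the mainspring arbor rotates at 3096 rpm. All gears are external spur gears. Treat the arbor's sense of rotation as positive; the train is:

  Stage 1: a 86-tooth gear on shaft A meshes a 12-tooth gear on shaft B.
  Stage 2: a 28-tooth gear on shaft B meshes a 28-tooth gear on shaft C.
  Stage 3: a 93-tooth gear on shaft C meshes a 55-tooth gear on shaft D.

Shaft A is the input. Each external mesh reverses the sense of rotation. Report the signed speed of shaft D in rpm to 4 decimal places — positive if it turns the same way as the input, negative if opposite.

-37517.8909 rpm (opposite to input, |ω| = 37517.8909 rpm)

Stage 1 [86T→12T]: ω = 3096.0000×86/12 = 22188.0000 rpm, dir flips to −; running = −22188.0000
Stage 2 [28T→28T]: ω = 22188.0000×28/28 = 22188.0000 rpm, dir flips to +; running = +22188.0000
Stage 3 [93T→55T]: ω = 22188.0000×93/55 = 37517.8909 rpm, dir flips to −; running = −37517.8909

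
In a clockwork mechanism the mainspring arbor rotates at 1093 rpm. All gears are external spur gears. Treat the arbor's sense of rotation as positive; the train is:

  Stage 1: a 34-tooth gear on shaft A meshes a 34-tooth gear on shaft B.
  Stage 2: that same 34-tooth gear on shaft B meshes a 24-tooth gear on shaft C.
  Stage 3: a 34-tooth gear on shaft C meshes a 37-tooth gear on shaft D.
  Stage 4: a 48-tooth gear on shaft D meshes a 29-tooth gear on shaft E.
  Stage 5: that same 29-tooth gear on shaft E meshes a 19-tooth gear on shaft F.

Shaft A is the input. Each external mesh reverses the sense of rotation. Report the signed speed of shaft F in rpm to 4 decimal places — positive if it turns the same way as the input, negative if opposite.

-3594.6174 rpm (opposite to input, |ω| = 3594.6174 rpm)

Stage 1 [34T→34T]: ω = 1093.0000×34/34 = 1093.0000 rpm, dir flips to −; running = −1093.0000
Stage 2 [34T→24T]: ω = 1093.0000×34/24 = 1548.4167 rpm, dir flips to +; running = +1548.4167
Stage 3 [34T→37T]: ω = 1548.4167×34/37 = 1422.8694 rpm, dir flips to −; running = −1422.8694
Stage 4 [48T→29T]: ω = 1422.8694×48/29 = 2355.0941 rpm, dir flips to +; running = +2355.0941
Stage 5 [29T→19T]: ω = 2355.0941×29/19 = 3594.6174 rpm, dir flips to −; running = −3594.6174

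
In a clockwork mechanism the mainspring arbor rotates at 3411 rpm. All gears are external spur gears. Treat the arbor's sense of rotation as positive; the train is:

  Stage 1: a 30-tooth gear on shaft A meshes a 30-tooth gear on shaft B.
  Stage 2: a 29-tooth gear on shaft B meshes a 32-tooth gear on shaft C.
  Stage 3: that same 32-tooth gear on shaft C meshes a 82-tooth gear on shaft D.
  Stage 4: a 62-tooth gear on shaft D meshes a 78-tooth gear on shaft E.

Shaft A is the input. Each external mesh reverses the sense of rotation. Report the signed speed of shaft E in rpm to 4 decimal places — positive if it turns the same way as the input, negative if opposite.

Stage 1 [30T→30T]: ω = 3411.0000×30/30 = 3411.0000 rpm, dir flips to −; running = −3411.0000
Stage 2 [29T→32T]: ω = 3411.0000×29/32 = 3091.2188 rpm, dir flips to +; running = +3091.2188
Stage 3 [32T→82T]: ω = 3091.2188×32/82 = 1206.3293 rpm, dir flips to −; running = −1206.3293
Stage 4 [62T→78T]: ω = 1206.3293×62/78 = 958.8771 rpm, dir flips to +; running = +958.8771

+958.8771 rpm (same as input, |ω| = 958.8771 rpm)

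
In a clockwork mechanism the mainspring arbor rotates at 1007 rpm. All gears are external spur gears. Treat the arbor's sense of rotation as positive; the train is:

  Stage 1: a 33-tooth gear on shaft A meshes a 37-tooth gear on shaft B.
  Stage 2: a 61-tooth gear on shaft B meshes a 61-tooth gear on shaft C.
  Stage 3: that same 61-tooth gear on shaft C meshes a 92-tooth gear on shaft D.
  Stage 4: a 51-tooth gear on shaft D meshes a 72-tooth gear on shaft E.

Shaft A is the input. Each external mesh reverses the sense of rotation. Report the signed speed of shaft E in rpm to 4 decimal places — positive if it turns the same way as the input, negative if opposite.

Stage 1 [33T→37T]: ω = 1007.0000×33/37 = 898.1351 rpm, dir flips to −; running = −898.1351
Stage 2 [61T→61T]: ω = 898.1351×61/61 = 898.1351 rpm, dir flips to +; running = +898.1351
Stage 3 [61T→92T]: ω = 898.1351×61/92 = 595.5026 rpm, dir flips to −; running = −595.5026
Stage 4 [51T→72T]: ω = 595.5026×51/72 = 421.8144 rpm, dir flips to +; running = +421.8144

+421.8144 rpm (same as input, |ω| = 421.8144 rpm)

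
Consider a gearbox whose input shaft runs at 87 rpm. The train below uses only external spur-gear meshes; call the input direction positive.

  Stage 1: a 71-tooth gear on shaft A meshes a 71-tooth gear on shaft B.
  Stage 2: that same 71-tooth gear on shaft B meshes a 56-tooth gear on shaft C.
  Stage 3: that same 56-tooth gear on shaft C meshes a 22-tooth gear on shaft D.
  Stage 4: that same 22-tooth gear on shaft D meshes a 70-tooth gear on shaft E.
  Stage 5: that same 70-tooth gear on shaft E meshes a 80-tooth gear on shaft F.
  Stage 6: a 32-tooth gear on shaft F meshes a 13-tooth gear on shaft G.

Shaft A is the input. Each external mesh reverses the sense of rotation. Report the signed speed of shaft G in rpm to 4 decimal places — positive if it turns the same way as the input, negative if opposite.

Stage 1 [71T→71T]: ω = 87.0000×71/71 = 87.0000 rpm, dir flips to −; running = −87.0000
Stage 2 [71T→56T]: ω = 87.0000×71/56 = 110.3036 rpm, dir flips to +; running = +110.3036
Stage 3 [56T→22T]: ω = 110.3036×56/22 = 280.7727 rpm, dir flips to −; running = −280.7727
Stage 4 [22T→70T]: ω = 280.7727×22/70 = 88.2429 rpm, dir flips to +; running = +88.2429
Stage 5 [70T→80T]: ω = 88.2429×70/80 = 77.2125 rpm, dir flips to −; running = −77.2125
Stage 6 [32T→13T]: ω = 77.2125×32/13 = 190.0615 rpm, dir flips to +; running = +190.0615

+190.0615 rpm (same as input, |ω| = 190.0615 rpm)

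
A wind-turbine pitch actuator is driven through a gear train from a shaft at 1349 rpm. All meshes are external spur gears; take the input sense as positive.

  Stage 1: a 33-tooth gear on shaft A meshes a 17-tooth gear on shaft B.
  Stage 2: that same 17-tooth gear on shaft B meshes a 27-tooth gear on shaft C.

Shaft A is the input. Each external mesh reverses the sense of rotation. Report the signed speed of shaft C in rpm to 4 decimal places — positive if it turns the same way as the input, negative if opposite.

+1648.7778 rpm (same as input, |ω| = 1648.7778 rpm)

Stage 1 [33T→17T]: ω = 1349.0000×33/17 = 2618.6471 rpm, dir flips to −; running = −2618.6471
Stage 2 [17T→27T]: ω = 2618.6471×17/27 = 1648.7778 rpm, dir flips to +; running = +1648.7778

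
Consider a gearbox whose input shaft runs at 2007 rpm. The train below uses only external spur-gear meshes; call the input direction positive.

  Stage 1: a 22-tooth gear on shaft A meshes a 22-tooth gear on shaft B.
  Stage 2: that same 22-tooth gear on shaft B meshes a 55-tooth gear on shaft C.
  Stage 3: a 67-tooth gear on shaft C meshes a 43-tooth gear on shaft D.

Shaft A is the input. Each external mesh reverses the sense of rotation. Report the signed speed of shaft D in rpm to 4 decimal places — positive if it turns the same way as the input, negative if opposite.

Stage 1 [22T→22T]: ω = 2007.0000×22/22 = 2007.0000 rpm, dir flips to −; running = −2007.0000
Stage 2 [22T→55T]: ω = 2007.0000×22/55 = 802.8000 rpm, dir flips to +; running = +802.8000
Stage 3 [67T→43T]: ω = 802.8000×67/43 = 1250.8744 rpm, dir flips to −; running = −1250.8744

-1250.8744 rpm (opposite to input, |ω| = 1250.8744 rpm)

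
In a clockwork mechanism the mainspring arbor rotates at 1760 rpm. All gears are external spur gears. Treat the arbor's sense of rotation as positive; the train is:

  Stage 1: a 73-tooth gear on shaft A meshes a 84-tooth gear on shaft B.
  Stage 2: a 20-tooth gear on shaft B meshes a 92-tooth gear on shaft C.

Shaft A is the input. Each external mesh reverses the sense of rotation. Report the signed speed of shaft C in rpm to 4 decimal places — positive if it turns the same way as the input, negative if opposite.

Stage 1 [73T→84T]: ω = 1760.0000×73/84 = 1529.5238 rpm, dir flips to −; running = −1529.5238
Stage 2 [20T→92T]: ω = 1529.5238×20/92 = 332.5052 rpm, dir flips to +; running = +332.5052

+332.5052 rpm (same as input, |ω| = 332.5052 rpm)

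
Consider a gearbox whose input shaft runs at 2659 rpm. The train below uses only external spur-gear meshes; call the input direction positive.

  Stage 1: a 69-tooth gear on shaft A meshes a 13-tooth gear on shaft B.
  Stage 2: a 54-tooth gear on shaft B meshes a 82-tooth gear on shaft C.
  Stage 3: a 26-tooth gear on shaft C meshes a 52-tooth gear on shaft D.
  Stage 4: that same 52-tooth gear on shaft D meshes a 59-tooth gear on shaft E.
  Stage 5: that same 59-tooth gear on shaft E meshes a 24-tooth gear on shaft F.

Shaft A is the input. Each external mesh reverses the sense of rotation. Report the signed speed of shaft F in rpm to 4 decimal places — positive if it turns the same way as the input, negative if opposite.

-10068.5305 rpm (opposite to input, |ω| = 10068.5305 rpm)

Stage 1 [69T→13T]: ω = 2659.0000×69/13 = 14113.1538 rpm, dir flips to −; running = −14113.1538
Stage 2 [54T→82T]: ω = 14113.1538×54/82 = 9294.0281 rpm, dir flips to +; running = +9294.0281
Stage 3 [26T→52T]: ω = 9294.0281×26/52 = 4647.0141 rpm, dir flips to −; running = −4647.0141
Stage 4 [52T→59T]: ω = 4647.0141×52/59 = 4095.6734 rpm, dir flips to +; running = +4095.6734
Stage 5 [59T→24T]: ω = 4095.6734×59/24 = 10068.5305 rpm, dir flips to −; running = −10068.5305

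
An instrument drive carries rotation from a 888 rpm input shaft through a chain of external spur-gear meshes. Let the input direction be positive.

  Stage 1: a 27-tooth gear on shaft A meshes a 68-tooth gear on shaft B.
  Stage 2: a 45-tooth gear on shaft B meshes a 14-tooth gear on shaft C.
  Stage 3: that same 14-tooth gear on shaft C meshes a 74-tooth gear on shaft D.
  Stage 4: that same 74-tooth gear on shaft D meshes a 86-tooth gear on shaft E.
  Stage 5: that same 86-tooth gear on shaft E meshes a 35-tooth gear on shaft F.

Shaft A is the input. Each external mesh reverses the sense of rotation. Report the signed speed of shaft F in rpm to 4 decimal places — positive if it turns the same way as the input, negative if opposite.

-453.3277 rpm (opposite to input, |ω| = 453.3277 rpm)

Stage 1 [27T→68T]: ω = 888.0000×27/68 = 352.5882 rpm, dir flips to −; running = −352.5882
Stage 2 [45T→14T]: ω = 352.5882×45/14 = 1133.3193 rpm, dir flips to +; running = +1133.3193
Stage 3 [14T→74T]: ω = 1133.3193×14/74 = 214.4118 rpm, dir flips to −; running = −214.4118
Stage 4 [74T→86T]: ω = 214.4118×74/86 = 184.4938 rpm, dir flips to +; running = +184.4938
Stage 5 [86T→35T]: ω = 184.4938×86/35 = 453.3277 rpm, dir flips to −; running = −453.3277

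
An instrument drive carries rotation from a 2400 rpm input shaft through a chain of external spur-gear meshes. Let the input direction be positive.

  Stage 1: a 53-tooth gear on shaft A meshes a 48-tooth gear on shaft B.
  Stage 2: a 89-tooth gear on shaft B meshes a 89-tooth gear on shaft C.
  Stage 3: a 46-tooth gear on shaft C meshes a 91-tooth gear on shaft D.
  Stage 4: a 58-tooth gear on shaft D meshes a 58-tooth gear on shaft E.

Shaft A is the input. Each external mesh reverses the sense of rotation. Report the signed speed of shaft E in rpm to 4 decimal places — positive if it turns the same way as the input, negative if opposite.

+1339.5604 rpm (same as input, |ω| = 1339.5604 rpm)

Stage 1 [53T→48T]: ω = 2400.0000×53/48 = 2650.0000 rpm, dir flips to −; running = −2650.0000
Stage 2 [89T→89T]: ω = 2650.0000×89/89 = 2650.0000 rpm, dir flips to +; running = +2650.0000
Stage 3 [46T→91T]: ω = 2650.0000×46/91 = 1339.5604 rpm, dir flips to −; running = −1339.5604
Stage 4 [58T→58T]: ω = 1339.5604×58/58 = 1339.5604 rpm, dir flips to +; running = +1339.5604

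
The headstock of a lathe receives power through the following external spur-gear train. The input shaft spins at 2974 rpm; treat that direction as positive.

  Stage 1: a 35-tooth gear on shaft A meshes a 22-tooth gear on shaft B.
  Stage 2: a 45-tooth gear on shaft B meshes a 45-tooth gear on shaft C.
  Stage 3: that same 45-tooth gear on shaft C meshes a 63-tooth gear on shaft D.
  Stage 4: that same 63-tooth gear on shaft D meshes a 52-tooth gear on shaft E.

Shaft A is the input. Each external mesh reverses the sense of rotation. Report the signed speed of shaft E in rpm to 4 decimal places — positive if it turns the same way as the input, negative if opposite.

Stage 1 [35T→22T]: ω = 2974.0000×35/22 = 4731.3636 rpm, dir flips to −; running = −4731.3636
Stage 2 [45T→45T]: ω = 4731.3636×45/45 = 4731.3636 rpm, dir flips to +; running = +4731.3636
Stage 3 [45T→63T]: ω = 4731.3636×45/63 = 3379.5455 rpm, dir flips to −; running = −3379.5455
Stage 4 [63T→52T]: ω = 3379.5455×63/52 = 4094.4493 rpm, dir flips to +; running = +4094.4493

+4094.4493 rpm (same as input, |ω| = 4094.4493 rpm)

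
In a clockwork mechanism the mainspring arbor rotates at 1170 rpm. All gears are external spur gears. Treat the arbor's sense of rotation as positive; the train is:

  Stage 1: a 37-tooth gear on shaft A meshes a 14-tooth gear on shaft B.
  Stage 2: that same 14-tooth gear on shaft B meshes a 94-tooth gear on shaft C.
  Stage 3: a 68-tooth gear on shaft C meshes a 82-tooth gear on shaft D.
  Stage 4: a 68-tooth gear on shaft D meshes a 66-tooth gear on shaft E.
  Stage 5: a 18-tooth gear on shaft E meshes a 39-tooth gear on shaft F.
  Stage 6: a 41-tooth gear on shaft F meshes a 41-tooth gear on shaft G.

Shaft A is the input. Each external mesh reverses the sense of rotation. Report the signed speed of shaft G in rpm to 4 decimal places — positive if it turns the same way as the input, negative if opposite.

+181.6049 rpm (same as input, |ω| = 181.6049 rpm)

Stage 1 [37T→14T]: ω = 1170.0000×37/14 = 3092.1429 rpm, dir flips to −; running = −3092.1429
Stage 2 [14T→94T]: ω = 3092.1429×14/94 = 460.5319 rpm, dir flips to +; running = +460.5319
Stage 3 [68T→82T]: ω = 460.5319×68/82 = 381.9045 rpm, dir flips to −; running = −381.9045
Stage 4 [68T→66T]: ω = 381.9045×68/66 = 393.4774 rpm, dir flips to +; running = +393.4774
Stage 5 [18T→39T]: ω = 393.4774×18/39 = 181.6049 rpm, dir flips to −; running = −181.6049
Stage 6 [41T→41T]: ω = 181.6049×41/41 = 181.6049 rpm, dir flips to +; running = +181.6049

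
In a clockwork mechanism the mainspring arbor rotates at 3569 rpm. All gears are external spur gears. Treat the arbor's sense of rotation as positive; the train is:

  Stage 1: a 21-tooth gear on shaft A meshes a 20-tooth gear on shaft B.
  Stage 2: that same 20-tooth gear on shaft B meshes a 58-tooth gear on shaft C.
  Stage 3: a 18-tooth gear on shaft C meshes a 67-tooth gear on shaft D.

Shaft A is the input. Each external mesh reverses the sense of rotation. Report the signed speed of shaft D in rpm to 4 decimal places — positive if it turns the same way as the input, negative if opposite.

Stage 1 [21T→20T]: ω = 3569.0000×21/20 = 3747.4500 rpm, dir flips to −; running = −3747.4500
Stage 2 [20T→58T]: ω = 3747.4500×20/58 = 1292.2241 rpm, dir flips to +; running = +1292.2241
Stage 3 [18T→67T]: ω = 1292.2241×18/67 = 347.1647 rpm, dir flips to −; running = −347.1647

-347.1647 rpm (opposite to input, |ω| = 347.1647 rpm)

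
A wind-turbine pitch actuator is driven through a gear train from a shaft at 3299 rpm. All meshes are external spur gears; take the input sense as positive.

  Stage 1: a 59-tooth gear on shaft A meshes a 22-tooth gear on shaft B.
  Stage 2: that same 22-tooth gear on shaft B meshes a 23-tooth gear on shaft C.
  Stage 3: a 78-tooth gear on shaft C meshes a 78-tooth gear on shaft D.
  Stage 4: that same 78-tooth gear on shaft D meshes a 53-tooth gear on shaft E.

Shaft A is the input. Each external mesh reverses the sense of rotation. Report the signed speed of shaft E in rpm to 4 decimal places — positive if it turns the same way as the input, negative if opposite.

+12454.4692 rpm (same as input, |ω| = 12454.4692 rpm)

Stage 1 [59T→22T]: ω = 3299.0000×59/22 = 8847.3182 rpm, dir flips to −; running = −8847.3182
Stage 2 [22T→23T]: ω = 8847.3182×22/23 = 8462.6522 rpm, dir flips to +; running = +8462.6522
Stage 3 [78T→78T]: ω = 8462.6522×78/78 = 8462.6522 rpm, dir flips to −; running = −8462.6522
Stage 4 [78T→53T]: ω = 8462.6522×78/53 = 12454.4692 rpm, dir flips to +; running = +12454.4692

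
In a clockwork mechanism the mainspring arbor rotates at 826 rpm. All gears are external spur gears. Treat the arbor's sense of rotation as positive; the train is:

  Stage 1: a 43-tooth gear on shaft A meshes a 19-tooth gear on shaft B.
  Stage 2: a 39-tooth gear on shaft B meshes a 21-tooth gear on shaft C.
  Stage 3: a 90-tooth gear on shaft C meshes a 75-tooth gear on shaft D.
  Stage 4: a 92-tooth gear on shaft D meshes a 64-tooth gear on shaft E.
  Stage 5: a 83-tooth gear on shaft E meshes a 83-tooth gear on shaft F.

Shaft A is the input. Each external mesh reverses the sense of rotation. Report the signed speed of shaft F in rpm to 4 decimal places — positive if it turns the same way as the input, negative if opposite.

-5988.6553 rpm (opposite to input, |ω| = 5988.6553 rpm)

Stage 1 [43T→19T]: ω = 826.0000×43/19 = 1869.3684 rpm, dir flips to −; running = −1869.3684
Stage 2 [39T→21T]: ω = 1869.3684×39/21 = 3471.6842 rpm, dir flips to +; running = +3471.6842
Stage 3 [90T→75T]: ω = 3471.6842×90/75 = 4166.0211 rpm, dir flips to −; running = −4166.0211
Stage 4 [92T→64T]: ω = 4166.0211×92/64 = 5988.6553 rpm, dir flips to +; running = +5988.6553
Stage 5 [83T→83T]: ω = 5988.6553×83/83 = 5988.6553 rpm, dir flips to −; running = −5988.6553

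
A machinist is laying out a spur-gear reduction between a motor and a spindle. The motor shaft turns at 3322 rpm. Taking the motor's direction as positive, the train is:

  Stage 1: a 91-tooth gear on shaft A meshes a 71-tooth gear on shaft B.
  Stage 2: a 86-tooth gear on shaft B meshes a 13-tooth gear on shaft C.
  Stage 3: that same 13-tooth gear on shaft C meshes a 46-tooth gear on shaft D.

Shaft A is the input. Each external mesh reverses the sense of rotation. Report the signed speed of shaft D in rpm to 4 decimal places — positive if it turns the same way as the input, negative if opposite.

-7960.1874 rpm (opposite to input, |ω| = 7960.1874 rpm)

Stage 1 [91T→71T]: ω = 3322.0000×91/71 = 4257.7746 rpm, dir flips to −; running = −4257.7746
Stage 2 [86T→13T]: ω = 4257.7746×86/13 = 28166.8169 rpm, dir flips to +; running = +28166.8169
Stage 3 [13T→46T]: ω = 28166.8169×13/46 = 7960.1874 rpm, dir flips to −; running = −7960.1874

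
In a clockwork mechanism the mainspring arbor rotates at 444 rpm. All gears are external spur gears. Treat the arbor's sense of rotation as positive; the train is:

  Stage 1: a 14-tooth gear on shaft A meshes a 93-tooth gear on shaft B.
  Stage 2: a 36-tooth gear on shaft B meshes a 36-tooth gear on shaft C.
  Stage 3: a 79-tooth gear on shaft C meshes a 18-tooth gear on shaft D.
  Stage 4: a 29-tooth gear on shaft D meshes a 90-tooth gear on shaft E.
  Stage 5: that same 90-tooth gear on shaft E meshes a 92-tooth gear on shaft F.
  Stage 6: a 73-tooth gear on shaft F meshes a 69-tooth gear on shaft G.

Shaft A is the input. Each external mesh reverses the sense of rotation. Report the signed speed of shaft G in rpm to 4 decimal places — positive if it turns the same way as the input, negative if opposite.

+97.8288 rpm (same as input, |ω| = 97.8288 rpm)

Stage 1 [14T→93T]: ω = 444.0000×14/93 = 66.8387 rpm, dir flips to −; running = −66.8387
Stage 2 [36T→36T]: ω = 66.8387×36/36 = 66.8387 rpm, dir flips to +; running = +66.8387
Stage 3 [79T→18T]: ω = 66.8387×79/18 = 293.3477 rpm, dir flips to −; running = −293.3477
Stage 4 [29T→90T]: ω = 293.3477×29/90 = 94.5231 rpm, dir flips to +; running = +94.5231
Stage 5 [90T→92T]: ω = 94.5231×90/92 = 92.4683 rpm, dir flips to −; running = −92.4683
Stage 6 [73T→69T]: ω = 92.4683×73/69 = 97.8288 rpm, dir flips to +; running = +97.8288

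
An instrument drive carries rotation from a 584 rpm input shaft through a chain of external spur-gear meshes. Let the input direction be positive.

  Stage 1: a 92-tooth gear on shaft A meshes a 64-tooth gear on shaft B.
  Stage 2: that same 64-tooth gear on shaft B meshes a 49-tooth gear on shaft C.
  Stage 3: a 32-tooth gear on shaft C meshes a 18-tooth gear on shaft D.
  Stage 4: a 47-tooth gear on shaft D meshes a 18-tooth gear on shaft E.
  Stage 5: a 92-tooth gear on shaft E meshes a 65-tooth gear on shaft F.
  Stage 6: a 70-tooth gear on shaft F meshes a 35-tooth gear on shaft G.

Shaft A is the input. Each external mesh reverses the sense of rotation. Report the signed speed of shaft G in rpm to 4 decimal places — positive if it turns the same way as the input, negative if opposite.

Stage 1 [92T→64T]: ω = 584.0000×92/64 = 839.5000 rpm, dir flips to −; running = −839.5000
Stage 2 [64T→49T]: ω = 839.5000×64/49 = 1096.4898 rpm, dir flips to +; running = +1096.4898
Stage 3 [32T→18T]: ω = 1096.4898×32/18 = 1949.3152 rpm, dir flips to −; running = −1949.3152
Stage 4 [47T→18T]: ω = 1949.3152×47/18 = 5089.8786 rpm, dir flips to +; running = +5089.8786
Stage 5 [92T→65T]: ω = 5089.8786×92/65 = 7204.1358 rpm, dir flips to −; running = −7204.1358
Stage 6 [70T→35T]: ω = 7204.1358×70/35 = 14408.2716 rpm, dir flips to +; running = +14408.2716

+14408.2716 rpm (same as input, |ω| = 14408.2716 rpm)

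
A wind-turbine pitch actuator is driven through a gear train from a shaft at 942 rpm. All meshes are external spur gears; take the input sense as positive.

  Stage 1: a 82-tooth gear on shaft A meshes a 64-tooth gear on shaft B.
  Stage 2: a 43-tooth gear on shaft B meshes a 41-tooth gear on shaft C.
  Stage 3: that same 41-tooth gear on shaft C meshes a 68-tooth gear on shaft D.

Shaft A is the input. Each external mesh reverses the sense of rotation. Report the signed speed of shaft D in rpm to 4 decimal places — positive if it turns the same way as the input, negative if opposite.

-763.2105 rpm (opposite to input, |ω| = 763.2105 rpm)

Stage 1 [82T→64T]: ω = 942.0000×82/64 = 1206.9375 rpm, dir flips to −; running = −1206.9375
Stage 2 [43T→41T]: ω = 1206.9375×43/41 = 1265.8125 rpm, dir flips to +; running = +1265.8125
Stage 3 [41T→68T]: ω = 1265.8125×41/68 = 763.2105 rpm, dir flips to −; running = −763.2105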